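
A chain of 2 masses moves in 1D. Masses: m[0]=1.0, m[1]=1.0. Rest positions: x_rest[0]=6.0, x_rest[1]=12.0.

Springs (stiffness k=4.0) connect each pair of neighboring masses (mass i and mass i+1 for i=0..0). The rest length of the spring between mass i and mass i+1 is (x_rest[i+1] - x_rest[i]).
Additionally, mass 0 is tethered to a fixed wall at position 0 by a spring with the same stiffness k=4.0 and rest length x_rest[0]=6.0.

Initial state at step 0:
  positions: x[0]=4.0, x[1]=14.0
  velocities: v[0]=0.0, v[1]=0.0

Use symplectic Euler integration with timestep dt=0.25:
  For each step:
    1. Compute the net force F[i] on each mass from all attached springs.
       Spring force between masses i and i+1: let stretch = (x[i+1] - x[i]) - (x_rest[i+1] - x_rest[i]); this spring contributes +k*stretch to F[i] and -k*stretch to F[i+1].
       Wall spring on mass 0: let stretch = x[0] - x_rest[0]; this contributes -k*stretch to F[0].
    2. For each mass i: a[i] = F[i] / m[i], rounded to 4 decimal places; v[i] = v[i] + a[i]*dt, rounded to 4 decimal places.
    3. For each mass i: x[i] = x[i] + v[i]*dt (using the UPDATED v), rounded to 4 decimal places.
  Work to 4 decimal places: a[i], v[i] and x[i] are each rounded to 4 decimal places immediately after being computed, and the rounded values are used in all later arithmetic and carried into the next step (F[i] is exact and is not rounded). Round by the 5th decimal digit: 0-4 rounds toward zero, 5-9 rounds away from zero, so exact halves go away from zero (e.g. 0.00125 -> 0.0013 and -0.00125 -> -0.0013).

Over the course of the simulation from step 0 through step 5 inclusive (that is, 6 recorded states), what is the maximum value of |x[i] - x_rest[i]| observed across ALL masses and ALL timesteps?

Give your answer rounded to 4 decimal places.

Answer: 2.6563

Derivation:
Step 0: x=[4.0000 14.0000] v=[0.0000 0.0000]
Step 1: x=[5.5000 13.0000] v=[6.0000 -4.0000]
Step 2: x=[7.5000 11.6250] v=[8.0000 -5.5000]
Step 3: x=[8.6563 10.7188] v=[4.6250 -3.6250]
Step 4: x=[8.1641 10.7969] v=[-1.9688 0.3125]
Step 5: x=[6.2891 11.7168] v=[-7.5001 3.6797]
Max displacement = 2.6563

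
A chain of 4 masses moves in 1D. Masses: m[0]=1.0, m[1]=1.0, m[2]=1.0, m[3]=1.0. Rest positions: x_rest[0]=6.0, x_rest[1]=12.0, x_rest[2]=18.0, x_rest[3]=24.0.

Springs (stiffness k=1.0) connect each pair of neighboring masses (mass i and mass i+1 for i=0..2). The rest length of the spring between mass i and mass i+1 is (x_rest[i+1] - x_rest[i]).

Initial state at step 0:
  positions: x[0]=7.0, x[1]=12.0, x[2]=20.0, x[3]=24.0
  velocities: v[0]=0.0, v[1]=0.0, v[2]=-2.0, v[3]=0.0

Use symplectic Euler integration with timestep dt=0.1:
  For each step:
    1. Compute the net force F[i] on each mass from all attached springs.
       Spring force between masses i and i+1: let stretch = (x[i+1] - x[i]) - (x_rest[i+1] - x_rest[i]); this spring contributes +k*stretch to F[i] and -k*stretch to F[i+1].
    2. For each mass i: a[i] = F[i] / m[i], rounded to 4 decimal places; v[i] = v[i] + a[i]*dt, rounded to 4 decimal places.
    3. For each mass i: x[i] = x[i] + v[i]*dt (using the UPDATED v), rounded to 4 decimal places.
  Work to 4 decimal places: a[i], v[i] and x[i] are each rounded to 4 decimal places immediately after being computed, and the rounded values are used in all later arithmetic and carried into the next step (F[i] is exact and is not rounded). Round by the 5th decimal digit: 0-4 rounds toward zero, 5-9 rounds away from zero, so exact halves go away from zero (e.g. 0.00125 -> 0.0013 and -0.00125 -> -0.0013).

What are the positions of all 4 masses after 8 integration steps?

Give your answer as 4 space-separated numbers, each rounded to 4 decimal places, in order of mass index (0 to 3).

Answer: 6.7127 12.7176 17.5209 24.4491

Derivation:
Step 0: x=[7.0000 12.0000 20.0000 24.0000] v=[0.0000 0.0000 -2.0000 0.0000]
Step 1: x=[6.9900 12.0300 19.7600 24.0200] v=[-0.1000 0.3000 -2.4000 0.2000]
Step 2: x=[6.9704 12.0869 19.4853 24.0574] v=[-0.1960 0.5690 -2.7470 0.3740]
Step 3: x=[6.9420 12.1666 19.1823 24.1091] v=[-0.2844 0.7972 -3.0296 0.5168]
Step 4: x=[6.9058 12.2642 18.8585 24.1715] v=[-0.3619 0.9763 -3.2385 0.6241]
Step 5: x=[6.8632 12.3742 18.5218 24.2408] v=[-0.4261 1.0999 -3.3666 0.6928]
Step 6: x=[6.8157 12.4906 18.1809 24.3129] v=[-0.4750 1.1636 -3.4095 0.7209]
Step 7: x=[6.7650 12.6071 17.8444 24.3837] v=[-0.5075 1.1651 -3.3653 0.7077]
Step 8: x=[6.7127 12.7176 17.5209 24.4491] v=[-0.5233 1.1046 -3.2351 0.6538]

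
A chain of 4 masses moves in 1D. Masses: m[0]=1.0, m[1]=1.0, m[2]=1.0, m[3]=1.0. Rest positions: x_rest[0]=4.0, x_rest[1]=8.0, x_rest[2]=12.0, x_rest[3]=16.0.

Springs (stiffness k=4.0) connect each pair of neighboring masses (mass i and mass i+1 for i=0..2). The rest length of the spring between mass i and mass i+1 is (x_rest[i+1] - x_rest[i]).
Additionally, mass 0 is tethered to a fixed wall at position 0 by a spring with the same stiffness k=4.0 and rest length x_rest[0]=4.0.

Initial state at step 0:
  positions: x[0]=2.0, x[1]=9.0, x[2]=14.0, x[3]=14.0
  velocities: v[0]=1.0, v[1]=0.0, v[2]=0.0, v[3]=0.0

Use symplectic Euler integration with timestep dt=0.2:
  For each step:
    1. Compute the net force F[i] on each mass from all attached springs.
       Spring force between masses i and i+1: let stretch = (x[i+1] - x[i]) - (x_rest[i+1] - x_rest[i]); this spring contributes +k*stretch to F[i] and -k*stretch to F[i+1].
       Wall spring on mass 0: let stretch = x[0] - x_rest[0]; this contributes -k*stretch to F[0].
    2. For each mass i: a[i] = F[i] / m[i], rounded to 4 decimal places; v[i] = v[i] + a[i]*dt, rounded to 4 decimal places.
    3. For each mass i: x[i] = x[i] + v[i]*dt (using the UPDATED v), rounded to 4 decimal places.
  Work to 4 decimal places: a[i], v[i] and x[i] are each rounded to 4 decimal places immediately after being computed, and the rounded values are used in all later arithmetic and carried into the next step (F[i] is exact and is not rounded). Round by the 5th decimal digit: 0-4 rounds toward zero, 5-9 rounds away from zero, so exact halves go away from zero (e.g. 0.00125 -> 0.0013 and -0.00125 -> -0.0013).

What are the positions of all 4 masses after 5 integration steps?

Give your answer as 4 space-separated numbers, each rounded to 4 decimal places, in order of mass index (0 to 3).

Answer: 6.2681 7.2480 9.8980 17.6678

Derivation:
Step 0: x=[2.0000 9.0000 14.0000 14.0000] v=[1.0000 0.0000 0.0000 0.0000]
Step 1: x=[3.0000 8.6800 13.2000 14.6400] v=[5.0000 -1.6000 -4.0000 3.2000]
Step 2: x=[4.4288 8.1744 11.9072 15.6896] v=[7.1440 -2.5280 -6.4640 5.2480]
Step 3: x=[5.7483 7.6668 10.6223 16.7740] v=[6.5974 -2.5382 -6.4243 5.4221]
Step 4: x=[6.4550 7.3251 9.8488 17.5141] v=[3.5336 -1.7086 -3.8673 3.7007]
Step 5: x=[6.2681 7.2480 9.8980 17.6678] v=[-0.9343 -0.3857 0.2460 0.7685]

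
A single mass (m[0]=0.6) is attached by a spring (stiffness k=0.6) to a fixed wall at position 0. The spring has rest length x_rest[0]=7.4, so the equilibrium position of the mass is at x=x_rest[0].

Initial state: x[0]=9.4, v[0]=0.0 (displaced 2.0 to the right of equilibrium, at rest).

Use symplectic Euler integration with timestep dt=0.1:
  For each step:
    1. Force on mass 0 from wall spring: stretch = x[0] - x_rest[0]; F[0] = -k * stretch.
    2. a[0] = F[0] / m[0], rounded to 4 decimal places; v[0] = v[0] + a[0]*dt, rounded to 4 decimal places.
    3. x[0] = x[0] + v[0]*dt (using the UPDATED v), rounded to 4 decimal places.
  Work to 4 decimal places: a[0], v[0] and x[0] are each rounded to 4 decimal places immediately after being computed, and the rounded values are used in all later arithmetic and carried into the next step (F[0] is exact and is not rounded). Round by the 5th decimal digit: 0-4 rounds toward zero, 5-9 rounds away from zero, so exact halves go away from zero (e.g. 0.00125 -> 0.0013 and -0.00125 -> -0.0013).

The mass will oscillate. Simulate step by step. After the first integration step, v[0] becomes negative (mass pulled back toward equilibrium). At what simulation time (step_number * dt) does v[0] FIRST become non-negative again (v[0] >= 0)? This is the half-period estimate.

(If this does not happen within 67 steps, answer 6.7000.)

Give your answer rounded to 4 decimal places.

Step 0: x=[9.4000] v=[0.0000]
Step 1: x=[9.3800] v=[-0.2000]
Step 2: x=[9.3402] v=[-0.3980]
Step 3: x=[9.2810] v=[-0.5920]
Step 4: x=[9.2030] v=[-0.7801]
Step 5: x=[9.1070] v=[-0.9604]
Step 6: x=[8.9939] v=[-1.1311]
Step 7: x=[8.8649] v=[-1.2905]
Step 8: x=[8.7212] v=[-1.4370]
Step 9: x=[8.5643] v=[-1.5691]
Step 10: x=[8.3958] v=[-1.6855]
Step 11: x=[8.2173] v=[-1.7851]
Step 12: x=[8.0306] v=[-1.8668]
Step 13: x=[7.8376] v=[-1.9299]
Step 14: x=[7.6402] v=[-1.9737]
Step 15: x=[7.4404] v=[-1.9977]
Step 16: x=[7.2402] v=[-2.0017]
Step 17: x=[7.0416] v=[-1.9857]
Step 18: x=[6.8466] v=[-1.9499]
Step 19: x=[6.6571] v=[-1.8946]
Step 20: x=[6.4751] v=[-1.8203]
Step 21: x=[6.3023] v=[-1.7278]
Step 22: x=[6.1405] v=[-1.6180]
Step 23: x=[5.9913] v=[-1.4921]
Step 24: x=[5.8562] v=[-1.3512]
Step 25: x=[5.7365] v=[-1.1968]
Step 26: x=[5.6335] v=[-1.0305]
Step 27: x=[5.5481] v=[-0.8539]
Step 28: x=[5.4812] v=[-0.6687]
Step 29: x=[5.4335] v=[-0.4768]
Step 30: x=[5.4055] v=[-0.2802]
Step 31: x=[5.3974] v=[-0.0808]
Step 32: x=[5.4094] v=[0.1195]
First v>=0 after going negative at step 32, time=3.2000

Answer: 3.2000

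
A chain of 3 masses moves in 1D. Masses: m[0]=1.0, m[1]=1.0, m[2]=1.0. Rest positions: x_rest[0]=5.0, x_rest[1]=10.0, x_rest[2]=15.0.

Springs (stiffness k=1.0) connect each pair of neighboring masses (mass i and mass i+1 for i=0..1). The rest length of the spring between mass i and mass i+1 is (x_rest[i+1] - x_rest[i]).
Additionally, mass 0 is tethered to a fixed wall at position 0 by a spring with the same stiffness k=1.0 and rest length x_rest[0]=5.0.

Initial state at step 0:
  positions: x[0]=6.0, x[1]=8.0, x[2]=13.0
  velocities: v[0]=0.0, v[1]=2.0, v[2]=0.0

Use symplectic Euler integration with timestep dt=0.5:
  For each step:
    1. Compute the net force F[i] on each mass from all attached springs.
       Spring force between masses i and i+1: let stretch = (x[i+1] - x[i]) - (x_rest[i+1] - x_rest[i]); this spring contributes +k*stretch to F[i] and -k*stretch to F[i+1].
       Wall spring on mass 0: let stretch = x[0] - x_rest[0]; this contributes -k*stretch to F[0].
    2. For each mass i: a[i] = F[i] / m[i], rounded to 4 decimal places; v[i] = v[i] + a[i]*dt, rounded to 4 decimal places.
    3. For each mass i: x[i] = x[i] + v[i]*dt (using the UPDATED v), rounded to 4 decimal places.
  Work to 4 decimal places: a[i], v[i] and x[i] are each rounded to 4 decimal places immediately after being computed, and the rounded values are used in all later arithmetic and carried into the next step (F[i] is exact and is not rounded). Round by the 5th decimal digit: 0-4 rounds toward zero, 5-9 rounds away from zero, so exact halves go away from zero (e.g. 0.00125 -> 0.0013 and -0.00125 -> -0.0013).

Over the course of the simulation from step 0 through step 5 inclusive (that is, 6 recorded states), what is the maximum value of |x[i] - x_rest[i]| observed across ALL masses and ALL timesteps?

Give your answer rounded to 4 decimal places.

Answer: 2.4493

Derivation:
Step 0: x=[6.0000 8.0000 13.0000] v=[0.0000 2.0000 0.0000]
Step 1: x=[5.0000 9.7500 13.0000] v=[-2.0000 3.5000 0.0000]
Step 2: x=[3.9375 11.1250 13.4375] v=[-2.1250 2.7500 0.8750]
Step 3: x=[3.6875 11.2813 14.5469] v=[-0.5000 0.3125 2.2188]
Step 4: x=[4.4141 10.3555 16.0899] v=[1.4532 -1.8516 3.0860]
Step 5: x=[5.5226 9.3780 17.4493] v=[2.2169 -1.9551 2.7188]
Max displacement = 2.4493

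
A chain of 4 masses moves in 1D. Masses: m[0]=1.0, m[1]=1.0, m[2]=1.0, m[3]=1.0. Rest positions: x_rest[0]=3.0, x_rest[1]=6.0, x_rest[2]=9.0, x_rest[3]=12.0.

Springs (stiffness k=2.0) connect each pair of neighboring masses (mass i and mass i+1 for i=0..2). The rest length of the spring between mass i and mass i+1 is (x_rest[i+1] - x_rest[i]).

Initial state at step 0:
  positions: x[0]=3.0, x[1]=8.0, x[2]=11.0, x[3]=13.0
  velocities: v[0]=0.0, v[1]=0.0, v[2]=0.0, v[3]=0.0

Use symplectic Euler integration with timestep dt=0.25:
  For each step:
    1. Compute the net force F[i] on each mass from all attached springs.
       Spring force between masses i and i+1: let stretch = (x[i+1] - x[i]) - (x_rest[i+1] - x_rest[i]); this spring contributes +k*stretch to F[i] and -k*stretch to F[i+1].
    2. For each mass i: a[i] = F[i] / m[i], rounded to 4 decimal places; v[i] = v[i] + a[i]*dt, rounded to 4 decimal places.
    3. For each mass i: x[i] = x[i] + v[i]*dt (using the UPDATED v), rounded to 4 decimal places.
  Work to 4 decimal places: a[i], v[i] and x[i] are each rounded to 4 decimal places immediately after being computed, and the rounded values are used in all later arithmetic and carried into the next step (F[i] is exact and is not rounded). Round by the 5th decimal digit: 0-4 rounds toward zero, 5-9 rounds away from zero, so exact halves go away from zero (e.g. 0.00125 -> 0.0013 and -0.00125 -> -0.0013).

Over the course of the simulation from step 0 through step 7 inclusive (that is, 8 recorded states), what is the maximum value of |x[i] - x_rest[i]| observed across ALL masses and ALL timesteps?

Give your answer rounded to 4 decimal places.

Step 0: x=[3.0000 8.0000 11.0000 13.0000] v=[0.0000 0.0000 0.0000 0.0000]
Step 1: x=[3.2500 7.7500 10.8750 13.1250] v=[1.0000 -1.0000 -0.5000 0.5000]
Step 2: x=[3.6875 7.3281 10.6406 13.3438] v=[1.7500 -1.6875 -0.9375 0.8750]
Step 3: x=[4.2051 6.8652 10.3301 13.5997] v=[2.0703 -1.8516 -1.2422 1.0234]
Step 4: x=[4.6802 6.5029 9.9951 13.8219] v=[1.9004 -1.4492 -1.3399 0.8886]
Step 5: x=[5.0082 6.3493 9.7020 13.9407] v=[1.3118 -0.6145 -1.1726 0.4752]
Step 6: x=[5.1288 6.4471 9.5196 13.9047] v=[0.4824 0.3913 -0.7296 -0.1442]
Step 7: x=[5.0392 6.7642 9.5013 13.6955] v=[-0.3585 1.2684 -0.0733 -0.8368]
Max displacement = 2.1288

Answer: 2.1288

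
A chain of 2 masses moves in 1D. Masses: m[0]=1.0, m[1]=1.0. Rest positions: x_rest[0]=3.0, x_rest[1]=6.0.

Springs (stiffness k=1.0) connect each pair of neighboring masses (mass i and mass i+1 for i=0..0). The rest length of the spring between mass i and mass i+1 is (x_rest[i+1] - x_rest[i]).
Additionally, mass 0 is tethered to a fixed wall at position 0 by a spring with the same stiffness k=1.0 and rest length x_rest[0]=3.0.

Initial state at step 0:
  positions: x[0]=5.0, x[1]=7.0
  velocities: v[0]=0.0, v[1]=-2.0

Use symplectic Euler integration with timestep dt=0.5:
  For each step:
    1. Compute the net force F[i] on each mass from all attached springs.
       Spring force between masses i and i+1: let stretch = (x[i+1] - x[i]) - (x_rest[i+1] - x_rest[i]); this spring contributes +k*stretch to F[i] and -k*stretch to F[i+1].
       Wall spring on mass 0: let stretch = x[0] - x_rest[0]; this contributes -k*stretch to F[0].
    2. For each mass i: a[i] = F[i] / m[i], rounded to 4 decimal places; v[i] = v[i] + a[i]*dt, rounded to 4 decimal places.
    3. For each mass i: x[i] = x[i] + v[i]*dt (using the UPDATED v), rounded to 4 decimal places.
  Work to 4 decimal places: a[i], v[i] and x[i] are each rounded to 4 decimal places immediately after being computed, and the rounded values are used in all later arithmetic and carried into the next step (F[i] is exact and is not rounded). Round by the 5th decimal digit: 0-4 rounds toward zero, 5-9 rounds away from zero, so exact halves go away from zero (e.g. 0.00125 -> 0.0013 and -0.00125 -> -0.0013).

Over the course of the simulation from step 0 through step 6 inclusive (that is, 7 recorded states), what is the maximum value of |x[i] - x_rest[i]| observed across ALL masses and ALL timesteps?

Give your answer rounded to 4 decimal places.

Answer: 3.0545

Derivation:
Step 0: x=[5.0000 7.0000] v=[0.0000 -2.0000]
Step 1: x=[4.2500 6.2500] v=[-1.5000 -1.5000]
Step 2: x=[2.9375 5.7500] v=[-2.6250 -1.0000]
Step 3: x=[1.5938 5.2969] v=[-2.6875 -0.9063]
Step 4: x=[0.7774 4.6680] v=[-1.6329 -1.2579]
Step 5: x=[0.7393 3.8164] v=[-0.0763 -1.7032]
Step 6: x=[1.2856 2.9455] v=[1.0926 -1.7418]
Max displacement = 3.0545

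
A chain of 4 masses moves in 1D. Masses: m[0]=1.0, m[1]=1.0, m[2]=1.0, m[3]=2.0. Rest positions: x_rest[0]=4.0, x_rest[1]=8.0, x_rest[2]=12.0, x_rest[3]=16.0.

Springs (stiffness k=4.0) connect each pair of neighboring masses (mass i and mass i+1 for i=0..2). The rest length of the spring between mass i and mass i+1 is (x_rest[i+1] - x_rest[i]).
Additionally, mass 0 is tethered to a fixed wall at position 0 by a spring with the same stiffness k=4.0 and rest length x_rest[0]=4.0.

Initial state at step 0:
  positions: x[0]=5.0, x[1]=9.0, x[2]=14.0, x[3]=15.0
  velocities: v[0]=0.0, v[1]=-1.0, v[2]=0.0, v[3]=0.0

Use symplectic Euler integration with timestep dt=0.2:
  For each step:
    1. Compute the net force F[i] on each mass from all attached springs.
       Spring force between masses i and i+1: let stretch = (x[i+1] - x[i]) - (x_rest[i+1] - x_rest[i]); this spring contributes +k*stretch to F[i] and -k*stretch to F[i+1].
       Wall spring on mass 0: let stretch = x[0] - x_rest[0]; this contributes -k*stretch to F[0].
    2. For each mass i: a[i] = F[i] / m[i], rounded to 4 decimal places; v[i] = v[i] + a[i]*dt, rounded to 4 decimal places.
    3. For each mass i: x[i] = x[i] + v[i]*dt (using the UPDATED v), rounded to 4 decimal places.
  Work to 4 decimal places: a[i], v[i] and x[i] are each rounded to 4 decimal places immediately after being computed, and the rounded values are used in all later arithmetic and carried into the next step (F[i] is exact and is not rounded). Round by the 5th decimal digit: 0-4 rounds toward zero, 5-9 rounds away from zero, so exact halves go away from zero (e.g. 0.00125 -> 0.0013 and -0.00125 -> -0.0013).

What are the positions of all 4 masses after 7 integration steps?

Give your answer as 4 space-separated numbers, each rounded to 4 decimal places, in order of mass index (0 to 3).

Step 0: x=[5.0000 9.0000 14.0000 15.0000] v=[0.0000 -1.0000 0.0000 0.0000]
Step 1: x=[4.8400 8.9600 13.3600 15.2400] v=[-0.8000 -0.2000 -3.2000 1.2000]
Step 2: x=[4.5648 8.9648 12.3168 15.6496] v=[-1.3760 0.0240 -5.2160 2.0480]
Step 3: x=[4.2632 8.8019 11.2705 16.1126] v=[-1.5078 -0.8144 -5.2314 2.3149]
Step 4: x=[4.0057 8.3078 10.6040 16.5082] v=[-1.2874 -2.4705 -3.3326 1.9781]
Step 5: x=[3.7956 7.4928 10.5148 16.7515] v=[-1.0503 -4.0752 -0.4462 1.2164]
Step 6: x=[3.5698 6.5697 10.9399 16.8158] v=[-1.1290 -4.6154 2.1256 0.3217]
Step 7: x=[3.2528 5.8659 11.6059 16.7301] v=[-1.5849 -3.5192 3.3302 -0.4287]

Answer: 3.2528 5.8659 11.6059 16.7301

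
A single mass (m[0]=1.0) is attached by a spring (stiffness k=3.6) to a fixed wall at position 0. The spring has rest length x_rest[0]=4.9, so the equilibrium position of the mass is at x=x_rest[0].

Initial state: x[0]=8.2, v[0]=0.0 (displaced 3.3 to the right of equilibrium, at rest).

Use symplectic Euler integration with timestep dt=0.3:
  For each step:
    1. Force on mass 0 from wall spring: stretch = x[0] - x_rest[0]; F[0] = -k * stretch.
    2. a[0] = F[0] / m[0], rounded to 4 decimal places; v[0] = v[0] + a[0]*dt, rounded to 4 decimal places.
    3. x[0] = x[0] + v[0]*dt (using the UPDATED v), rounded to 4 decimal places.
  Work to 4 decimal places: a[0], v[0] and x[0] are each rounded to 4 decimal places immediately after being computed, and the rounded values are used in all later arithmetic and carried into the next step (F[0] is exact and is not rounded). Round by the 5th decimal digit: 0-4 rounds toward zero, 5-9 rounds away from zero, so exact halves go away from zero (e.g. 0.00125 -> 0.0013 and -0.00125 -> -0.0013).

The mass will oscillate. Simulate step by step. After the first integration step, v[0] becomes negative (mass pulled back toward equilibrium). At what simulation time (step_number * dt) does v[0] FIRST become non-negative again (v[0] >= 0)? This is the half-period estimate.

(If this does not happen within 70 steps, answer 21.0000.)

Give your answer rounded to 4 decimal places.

Step 0: x=[8.2000] v=[0.0000]
Step 1: x=[7.1308] v=[-3.5640]
Step 2: x=[5.3388] v=[-5.9733]
Step 3: x=[3.4046] v=[-6.4472]
Step 4: x=[1.9549] v=[-4.8322]
Step 5: x=[1.4595] v=[-1.6515]
Step 6: x=[2.0788] v=[2.0642]
First v>=0 after going negative at step 6, time=1.8000

Answer: 1.8000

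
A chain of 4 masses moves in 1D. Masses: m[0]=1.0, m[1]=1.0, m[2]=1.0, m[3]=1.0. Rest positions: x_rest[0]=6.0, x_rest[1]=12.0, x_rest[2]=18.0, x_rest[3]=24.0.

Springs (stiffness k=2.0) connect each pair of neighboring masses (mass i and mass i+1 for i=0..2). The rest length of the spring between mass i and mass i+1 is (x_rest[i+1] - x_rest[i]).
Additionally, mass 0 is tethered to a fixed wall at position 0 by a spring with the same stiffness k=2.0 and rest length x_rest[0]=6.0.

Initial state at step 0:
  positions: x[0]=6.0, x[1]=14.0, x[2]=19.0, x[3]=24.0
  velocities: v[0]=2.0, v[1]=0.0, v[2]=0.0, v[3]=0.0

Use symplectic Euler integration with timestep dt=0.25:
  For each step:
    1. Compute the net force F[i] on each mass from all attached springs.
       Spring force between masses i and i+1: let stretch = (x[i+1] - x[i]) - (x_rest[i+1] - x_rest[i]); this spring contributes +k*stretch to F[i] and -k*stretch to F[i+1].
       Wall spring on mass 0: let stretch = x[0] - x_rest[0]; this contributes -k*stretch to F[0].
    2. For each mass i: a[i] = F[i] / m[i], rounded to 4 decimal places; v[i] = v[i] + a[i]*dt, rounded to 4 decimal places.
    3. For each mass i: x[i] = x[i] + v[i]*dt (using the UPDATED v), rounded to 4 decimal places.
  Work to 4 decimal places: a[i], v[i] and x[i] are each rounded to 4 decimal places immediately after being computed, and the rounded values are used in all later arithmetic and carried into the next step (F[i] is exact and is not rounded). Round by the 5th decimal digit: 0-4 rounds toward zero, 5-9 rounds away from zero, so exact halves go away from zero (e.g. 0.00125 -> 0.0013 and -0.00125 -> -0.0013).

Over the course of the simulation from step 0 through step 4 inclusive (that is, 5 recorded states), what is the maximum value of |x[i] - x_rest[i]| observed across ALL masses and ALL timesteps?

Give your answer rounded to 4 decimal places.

Answer: 2.1141

Derivation:
Step 0: x=[6.0000 14.0000 19.0000 24.0000] v=[2.0000 0.0000 0.0000 0.0000]
Step 1: x=[6.7500 13.6250 19.0000 24.1250] v=[3.0000 -1.5000 0.0000 0.5000]
Step 2: x=[7.5156 13.0625 18.9688 24.3594] v=[3.0625 -2.2500 -0.1250 0.9375]
Step 3: x=[8.0352 12.5449 18.8731 24.6700] v=[2.0782 -2.0703 -0.3829 1.2422]
Step 4: x=[8.1141 12.2546 18.7110 25.0060] v=[0.3155 -1.1611 -0.6486 1.3438]
Max displacement = 2.1141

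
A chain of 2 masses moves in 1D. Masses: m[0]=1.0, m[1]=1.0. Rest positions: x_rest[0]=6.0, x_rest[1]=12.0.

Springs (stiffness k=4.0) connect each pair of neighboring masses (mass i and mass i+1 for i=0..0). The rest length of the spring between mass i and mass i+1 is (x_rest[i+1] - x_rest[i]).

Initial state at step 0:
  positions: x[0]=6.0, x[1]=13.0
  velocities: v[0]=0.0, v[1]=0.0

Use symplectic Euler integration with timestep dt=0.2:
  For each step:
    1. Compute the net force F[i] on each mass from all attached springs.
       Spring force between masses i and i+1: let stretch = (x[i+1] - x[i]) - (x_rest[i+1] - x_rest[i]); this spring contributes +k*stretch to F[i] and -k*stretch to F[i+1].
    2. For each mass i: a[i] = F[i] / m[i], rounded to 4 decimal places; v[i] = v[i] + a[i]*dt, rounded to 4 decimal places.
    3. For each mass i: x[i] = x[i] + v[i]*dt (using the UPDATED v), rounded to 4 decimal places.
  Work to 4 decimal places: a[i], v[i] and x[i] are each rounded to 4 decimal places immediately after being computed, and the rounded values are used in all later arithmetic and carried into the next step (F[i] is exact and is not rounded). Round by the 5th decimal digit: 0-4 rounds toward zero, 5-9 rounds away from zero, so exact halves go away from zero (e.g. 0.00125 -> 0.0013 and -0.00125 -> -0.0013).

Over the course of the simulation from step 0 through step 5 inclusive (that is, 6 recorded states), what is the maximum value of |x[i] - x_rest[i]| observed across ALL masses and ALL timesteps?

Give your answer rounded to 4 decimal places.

Answer: 1.0213

Derivation:
Step 0: x=[6.0000 13.0000] v=[0.0000 0.0000]
Step 1: x=[6.1600 12.8400] v=[0.8000 -0.8000]
Step 2: x=[6.4288 12.5712] v=[1.3440 -1.3440]
Step 3: x=[6.7204 12.2796] v=[1.4579 -1.4579]
Step 4: x=[6.9415 12.0585] v=[1.1053 -1.1053]
Step 5: x=[7.0213 11.9787] v=[0.3989 -0.3989]
Max displacement = 1.0213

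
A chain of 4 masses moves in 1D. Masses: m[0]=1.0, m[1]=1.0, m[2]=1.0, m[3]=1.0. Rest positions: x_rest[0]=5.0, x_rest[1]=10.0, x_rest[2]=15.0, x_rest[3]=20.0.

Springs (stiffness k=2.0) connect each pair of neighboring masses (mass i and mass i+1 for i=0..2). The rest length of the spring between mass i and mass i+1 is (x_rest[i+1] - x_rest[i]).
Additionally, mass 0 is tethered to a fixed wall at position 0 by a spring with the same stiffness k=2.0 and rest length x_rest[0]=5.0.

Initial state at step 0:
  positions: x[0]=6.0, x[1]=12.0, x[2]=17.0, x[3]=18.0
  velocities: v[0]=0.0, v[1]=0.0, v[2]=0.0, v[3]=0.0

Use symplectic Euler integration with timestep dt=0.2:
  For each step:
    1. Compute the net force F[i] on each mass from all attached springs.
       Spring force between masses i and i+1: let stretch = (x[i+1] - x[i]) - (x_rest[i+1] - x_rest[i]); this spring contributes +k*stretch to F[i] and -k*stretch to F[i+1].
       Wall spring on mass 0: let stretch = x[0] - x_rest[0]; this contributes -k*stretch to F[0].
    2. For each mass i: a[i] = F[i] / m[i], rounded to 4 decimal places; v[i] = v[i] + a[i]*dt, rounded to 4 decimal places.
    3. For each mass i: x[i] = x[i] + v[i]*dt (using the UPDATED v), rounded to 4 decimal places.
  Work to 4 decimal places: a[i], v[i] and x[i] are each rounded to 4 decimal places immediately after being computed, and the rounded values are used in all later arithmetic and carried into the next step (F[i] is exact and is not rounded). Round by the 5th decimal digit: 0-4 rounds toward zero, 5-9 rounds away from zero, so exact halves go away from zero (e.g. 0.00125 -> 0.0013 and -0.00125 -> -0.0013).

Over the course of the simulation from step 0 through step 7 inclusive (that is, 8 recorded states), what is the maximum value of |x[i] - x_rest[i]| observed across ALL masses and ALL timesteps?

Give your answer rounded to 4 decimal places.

Step 0: x=[6.0000 12.0000 17.0000 18.0000] v=[0.0000 0.0000 0.0000 0.0000]
Step 1: x=[6.0000 11.9200 16.6800 18.3200] v=[0.0000 -0.4000 -1.6000 1.6000]
Step 2: x=[5.9936 11.7472 16.1104 18.9088] v=[-0.0320 -0.8640 -2.8480 2.9440]
Step 3: x=[5.9680 11.4632 15.4156 19.6737] v=[-0.1280 -1.4202 -3.4739 3.8246]
Step 4: x=[5.9046 11.0557 14.7453 20.4980] v=[-0.3171 -2.0373 -3.3516 4.1214]
Step 5: x=[5.7809 10.5313 14.2400 21.2621] v=[-0.6185 -2.6219 -2.5264 3.8203]
Step 6: x=[5.5748 9.9236 13.9998 21.8644] v=[-1.0307 -3.0386 -1.2010 3.0115]
Step 7: x=[5.2706 9.2941 14.0627 22.2375] v=[-1.5211 -3.1476 0.3144 1.8657]
Max displacement = 2.2375

Answer: 2.2375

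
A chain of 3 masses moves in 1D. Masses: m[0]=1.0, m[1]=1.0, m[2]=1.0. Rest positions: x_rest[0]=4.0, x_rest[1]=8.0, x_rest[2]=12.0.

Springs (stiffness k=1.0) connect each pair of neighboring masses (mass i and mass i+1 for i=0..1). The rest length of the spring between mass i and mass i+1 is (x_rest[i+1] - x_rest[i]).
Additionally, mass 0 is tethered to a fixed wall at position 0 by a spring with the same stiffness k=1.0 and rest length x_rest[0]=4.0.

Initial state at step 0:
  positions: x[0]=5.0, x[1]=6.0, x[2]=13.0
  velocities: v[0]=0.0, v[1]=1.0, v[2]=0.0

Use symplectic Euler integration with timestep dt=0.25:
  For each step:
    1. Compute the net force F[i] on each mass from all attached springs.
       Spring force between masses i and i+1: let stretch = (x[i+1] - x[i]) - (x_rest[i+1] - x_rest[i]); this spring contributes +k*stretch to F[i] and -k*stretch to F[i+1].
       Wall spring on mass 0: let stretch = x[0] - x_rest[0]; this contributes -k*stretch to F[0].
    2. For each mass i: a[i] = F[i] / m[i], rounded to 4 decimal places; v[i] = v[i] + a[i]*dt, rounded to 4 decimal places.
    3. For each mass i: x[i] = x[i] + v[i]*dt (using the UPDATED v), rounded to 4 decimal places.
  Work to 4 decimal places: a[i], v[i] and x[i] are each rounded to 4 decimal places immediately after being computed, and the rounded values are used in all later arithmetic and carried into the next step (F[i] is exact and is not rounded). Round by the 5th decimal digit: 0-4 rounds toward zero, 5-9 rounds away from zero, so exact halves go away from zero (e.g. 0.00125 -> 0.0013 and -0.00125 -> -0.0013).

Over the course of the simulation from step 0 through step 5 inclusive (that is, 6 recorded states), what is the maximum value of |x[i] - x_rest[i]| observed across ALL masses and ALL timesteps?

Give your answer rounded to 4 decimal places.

Answer: 2.1569

Derivation:
Step 0: x=[5.0000 6.0000 13.0000] v=[0.0000 1.0000 0.0000]
Step 1: x=[4.7500 6.6250 12.8125] v=[-1.0000 2.5000 -0.7500]
Step 2: x=[4.3203 7.5195 12.4883] v=[-1.7188 3.5781 -1.2969]
Step 3: x=[3.8205 8.5246 12.1035] v=[-1.9991 4.0205 -1.5391]
Step 4: x=[3.3760 9.4594 11.7451] v=[-1.7782 3.7392 -1.4338]
Step 5: x=[3.1007 10.1569 11.4938] v=[-1.1014 2.7898 -1.0052]
Max displacement = 2.1569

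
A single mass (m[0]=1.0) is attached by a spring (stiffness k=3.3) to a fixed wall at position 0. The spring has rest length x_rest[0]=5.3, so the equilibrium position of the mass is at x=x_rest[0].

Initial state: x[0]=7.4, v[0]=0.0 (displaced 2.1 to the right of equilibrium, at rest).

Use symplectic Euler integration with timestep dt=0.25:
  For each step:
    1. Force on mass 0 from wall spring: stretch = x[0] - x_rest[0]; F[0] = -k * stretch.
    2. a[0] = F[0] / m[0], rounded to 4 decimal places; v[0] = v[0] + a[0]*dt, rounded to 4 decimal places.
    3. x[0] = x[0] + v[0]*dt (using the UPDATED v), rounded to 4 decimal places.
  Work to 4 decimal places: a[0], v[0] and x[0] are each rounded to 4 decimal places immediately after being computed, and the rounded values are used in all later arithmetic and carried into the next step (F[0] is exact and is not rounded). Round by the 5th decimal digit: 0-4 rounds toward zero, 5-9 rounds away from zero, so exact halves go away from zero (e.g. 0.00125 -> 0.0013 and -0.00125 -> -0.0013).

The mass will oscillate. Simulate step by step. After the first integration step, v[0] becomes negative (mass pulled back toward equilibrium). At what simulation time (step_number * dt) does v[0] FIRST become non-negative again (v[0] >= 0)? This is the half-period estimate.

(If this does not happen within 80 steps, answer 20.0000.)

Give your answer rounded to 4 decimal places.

Step 0: x=[7.4000] v=[0.0000]
Step 1: x=[6.9669] v=[-1.7325]
Step 2: x=[6.1900] v=[-3.1077]
Step 3: x=[5.2295] v=[-3.8420]
Step 4: x=[4.2836] v=[-3.7838]
Step 5: x=[3.5473] v=[-2.9453]
Step 6: x=[3.1725] v=[-1.4993]
Step 7: x=[3.2365] v=[0.2559]
First v>=0 after going negative at step 7, time=1.7500

Answer: 1.7500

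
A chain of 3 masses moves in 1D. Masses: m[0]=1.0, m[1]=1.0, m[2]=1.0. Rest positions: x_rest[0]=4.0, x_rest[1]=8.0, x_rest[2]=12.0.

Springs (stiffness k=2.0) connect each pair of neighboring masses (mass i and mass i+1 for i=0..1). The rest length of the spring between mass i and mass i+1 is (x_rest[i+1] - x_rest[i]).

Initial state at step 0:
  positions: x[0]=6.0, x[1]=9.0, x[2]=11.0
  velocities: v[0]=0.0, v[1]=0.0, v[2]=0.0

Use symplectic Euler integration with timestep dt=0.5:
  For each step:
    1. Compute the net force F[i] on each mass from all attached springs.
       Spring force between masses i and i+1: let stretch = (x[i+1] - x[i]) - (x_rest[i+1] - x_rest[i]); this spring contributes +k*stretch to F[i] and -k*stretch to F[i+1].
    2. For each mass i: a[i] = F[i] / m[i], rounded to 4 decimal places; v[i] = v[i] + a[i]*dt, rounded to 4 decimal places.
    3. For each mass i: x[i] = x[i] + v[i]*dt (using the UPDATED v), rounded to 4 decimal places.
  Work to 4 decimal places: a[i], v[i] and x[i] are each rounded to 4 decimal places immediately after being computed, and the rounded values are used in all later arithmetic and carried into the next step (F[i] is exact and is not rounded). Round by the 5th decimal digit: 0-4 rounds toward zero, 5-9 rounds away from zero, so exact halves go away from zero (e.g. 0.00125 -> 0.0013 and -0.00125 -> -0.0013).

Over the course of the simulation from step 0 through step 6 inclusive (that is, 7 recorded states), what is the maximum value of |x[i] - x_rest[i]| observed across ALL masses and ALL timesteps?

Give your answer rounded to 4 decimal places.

Answer: 2.0625

Derivation:
Step 0: x=[6.0000 9.0000 11.0000] v=[0.0000 0.0000 0.0000]
Step 1: x=[5.5000 8.5000 12.0000] v=[-1.0000 -1.0000 2.0000]
Step 2: x=[4.5000 8.2500 13.2500] v=[-2.0000 -0.5000 2.5000]
Step 3: x=[3.3750 8.6250 14.0000] v=[-2.2500 0.7500 1.5000]
Step 4: x=[2.8750 9.0625 14.0625] v=[-1.0000 0.8750 0.1250]
Step 5: x=[3.4688 8.9063 13.6250] v=[1.1875 -0.3125 -0.8750]
Step 6: x=[4.7813 8.3907 12.8282] v=[2.6250 -1.0313 -1.5937]
Max displacement = 2.0625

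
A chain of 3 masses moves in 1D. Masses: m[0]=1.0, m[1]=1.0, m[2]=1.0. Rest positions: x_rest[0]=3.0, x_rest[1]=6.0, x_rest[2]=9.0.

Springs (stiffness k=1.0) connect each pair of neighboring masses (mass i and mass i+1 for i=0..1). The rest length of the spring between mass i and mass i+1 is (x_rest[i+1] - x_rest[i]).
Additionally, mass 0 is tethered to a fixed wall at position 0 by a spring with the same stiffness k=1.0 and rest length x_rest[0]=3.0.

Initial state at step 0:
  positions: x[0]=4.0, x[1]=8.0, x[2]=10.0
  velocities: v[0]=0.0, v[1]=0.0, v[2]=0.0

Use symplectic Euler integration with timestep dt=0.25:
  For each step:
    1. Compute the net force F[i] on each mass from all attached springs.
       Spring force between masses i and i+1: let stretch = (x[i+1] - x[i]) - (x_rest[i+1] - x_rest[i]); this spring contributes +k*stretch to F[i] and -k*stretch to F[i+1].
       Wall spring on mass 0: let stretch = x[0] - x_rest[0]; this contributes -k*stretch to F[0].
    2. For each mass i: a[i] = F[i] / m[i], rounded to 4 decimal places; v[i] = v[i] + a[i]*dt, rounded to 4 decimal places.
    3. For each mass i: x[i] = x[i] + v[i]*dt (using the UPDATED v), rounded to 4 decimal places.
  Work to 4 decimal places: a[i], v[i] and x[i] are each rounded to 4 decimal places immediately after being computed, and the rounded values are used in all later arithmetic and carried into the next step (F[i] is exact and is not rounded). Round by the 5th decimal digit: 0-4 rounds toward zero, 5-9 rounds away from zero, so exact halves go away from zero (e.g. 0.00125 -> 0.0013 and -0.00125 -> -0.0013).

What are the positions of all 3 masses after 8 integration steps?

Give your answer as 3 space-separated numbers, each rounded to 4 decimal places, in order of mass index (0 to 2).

Step 0: x=[4.0000 8.0000 10.0000] v=[0.0000 0.0000 0.0000]
Step 1: x=[4.0000 7.8750 10.0625] v=[0.0000 -0.5000 0.2500]
Step 2: x=[3.9922 7.6445 10.1758] v=[-0.0313 -0.9219 0.4531]
Step 3: x=[3.9631 7.3440 10.3184] v=[-0.1163 -1.2022 0.5703]
Step 4: x=[3.8976 7.0181 10.4626] v=[-0.2619 -1.3038 0.5767]
Step 5: x=[3.7836 6.7124 10.5790] v=[-0.4562 -1.2228 0.4656]
Step 6: x=[3.6161 6.4653 10.6413] v=[-0.6699 -0.9884 0.2490]
Step 7: x=[3.4007 6.3011 10.6301] v=[-0.8616 -0.6567 -0.0450]
Step 8: x=[3.1540 6.2262 10.5358] v=[-0.9867 -0.2996 -0.3773]

Answer: 3.1540 6.2262 10.5358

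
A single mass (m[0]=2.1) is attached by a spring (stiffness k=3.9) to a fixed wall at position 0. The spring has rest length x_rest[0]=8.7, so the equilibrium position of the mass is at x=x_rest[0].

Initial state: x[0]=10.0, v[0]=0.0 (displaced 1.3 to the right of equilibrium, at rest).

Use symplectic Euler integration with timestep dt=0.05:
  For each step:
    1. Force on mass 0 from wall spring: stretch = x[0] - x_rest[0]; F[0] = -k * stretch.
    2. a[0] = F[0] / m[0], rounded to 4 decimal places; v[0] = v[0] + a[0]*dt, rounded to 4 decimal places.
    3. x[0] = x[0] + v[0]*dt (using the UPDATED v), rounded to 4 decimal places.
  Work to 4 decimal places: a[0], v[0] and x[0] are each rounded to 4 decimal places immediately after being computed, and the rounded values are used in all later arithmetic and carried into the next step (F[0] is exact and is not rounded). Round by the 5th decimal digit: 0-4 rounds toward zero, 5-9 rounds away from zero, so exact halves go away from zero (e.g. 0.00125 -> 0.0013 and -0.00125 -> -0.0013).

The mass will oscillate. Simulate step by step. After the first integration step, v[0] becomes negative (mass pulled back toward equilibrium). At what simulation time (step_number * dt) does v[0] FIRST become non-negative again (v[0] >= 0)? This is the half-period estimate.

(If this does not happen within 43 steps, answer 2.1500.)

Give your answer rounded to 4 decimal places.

Answer: 2.1500

Derivation:
Step 0: x=[10.0000] v=[0.0000]
Step 1: x=[9.9940] v=[-0.1207]
Step 2: x=[9.9820] v=[-0.2409]
Step 3: x=[9.9640] v=[-0.3599]
Step 4: x=[9.9401] v=[-0.4773]
Step 5: x=[9.9105] v=[-0.5925]
Step 6: x=[9.8753] v=[-0.7049]
Step 7: x=[9.8346] v=[-0.8140]
Step 8: x=[9.7886] v=[-0.9194]
Step 9: x=[9.7376] v=[-1.0205]
Step 10: x=[9.6818] v=[-1.1169]
Step 11: x=[9.6214] v=[-1.2081]
Step 12: x=[9.5567] v=[-1.2937]
Step 13: x=[9.4880] v=[-1.3733]
Step 14: x=[9.4157] v=[-1.4465]
Step 15: x=[9.3401] v=[-1.5130]
Step 16: x=[9.2615] v=[-1.5724]
Step 17: x=[9.1803] v=[-1.6245]
Step 18: x=[9.0968] v=[-1.6691]
Step 19: x=[9.0115] v=[-1.7059]
Step 20: x=[8.9248] v=[-1.7348]
Step 21: x=[8.8370] v=[-1.7557]
Step 22: x=[8.7486] v=[-1.7684]
Step 23: x=[8.6600] v=[-1.7729]
Step 24: x=[8.5715] v=[-1.7692]
Step 25: x=[8.4836] v=[-1.7573]
Step 26: x=[8.3967] v=[-1.7372]
Step 27: x=[8.3113] v=[-1.7090]
Step 28: x=[8.2277] v=[-1.6729]
Step 29: x=[8.1463] v=[-1.6290]
Step 30: x=[8.0674] v=[-1.5776]
Step 31: x=[7.9915] v=[-1.5189]
Step 32: x=[7.9188] v=[-1.4531]
Step 33: x=[7.8498] v=[-1.3806]
Step 34: x=[7.7847] v=[-1.3017]
Step 35: x=[7.7239] v=[-1.2167]
Step 36: x=[7.6676] v=[-1.1261]
Step 37: x=[7.6161] v=[-1.0302]
Step 38: x=[7.5696] v=[-0.9296]
Step 39: x=[7.5284] v=[-0.8246]
Step 40: x=[7.4926] v=[-0.7158]
Step 41: x=[7.4624] v=[-0.6037]
Step 42: x=[7.4380] v=[-0.4888]
Step 43: x=[7.4194] v=[-0.3716]
v[0] did not become non-negative within 43 steps; using fallback time=2.1500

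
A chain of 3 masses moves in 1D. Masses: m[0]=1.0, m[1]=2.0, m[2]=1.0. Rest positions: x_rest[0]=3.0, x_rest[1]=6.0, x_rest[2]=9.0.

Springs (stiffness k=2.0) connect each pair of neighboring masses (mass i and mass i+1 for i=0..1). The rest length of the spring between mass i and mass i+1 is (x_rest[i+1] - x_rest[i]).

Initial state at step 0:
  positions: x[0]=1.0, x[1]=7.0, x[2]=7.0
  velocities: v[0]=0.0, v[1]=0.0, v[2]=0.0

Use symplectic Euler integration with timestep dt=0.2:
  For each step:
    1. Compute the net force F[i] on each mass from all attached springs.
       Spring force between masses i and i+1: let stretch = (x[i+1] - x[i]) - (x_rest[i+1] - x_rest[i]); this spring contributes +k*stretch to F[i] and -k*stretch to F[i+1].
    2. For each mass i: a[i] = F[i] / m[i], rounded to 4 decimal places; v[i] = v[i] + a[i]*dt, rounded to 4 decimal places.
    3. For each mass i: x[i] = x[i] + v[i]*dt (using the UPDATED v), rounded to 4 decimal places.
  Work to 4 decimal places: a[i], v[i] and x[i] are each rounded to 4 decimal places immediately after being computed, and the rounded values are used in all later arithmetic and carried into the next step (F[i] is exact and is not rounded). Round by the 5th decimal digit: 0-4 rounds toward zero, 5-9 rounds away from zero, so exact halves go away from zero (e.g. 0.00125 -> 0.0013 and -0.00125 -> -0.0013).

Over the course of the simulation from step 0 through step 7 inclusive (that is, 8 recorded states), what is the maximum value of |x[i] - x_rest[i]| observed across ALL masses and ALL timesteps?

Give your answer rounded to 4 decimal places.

Step 0: x=[1.0000 7.0000 7.0000] v=[0.0000 0.0000 0.0000]
Step 1: x=[1.2400 6.7600 7.2400] v=[1.2000 -1.2000 1.2000]
Step 2: x=[1.6816 6.3184 7.6816] v=[2.2080 -2.2080 2.2080]
Step 3: x=[2.2541 5.7459 8.2541] v=[2.8627 -2.8627 2.8627]
Step 4: x=[2.8660 5.1340 8.8660] v=[3.0594 -3.0594 3.0594]
Step 5: x=[3.4193 4.5807 9.4193] v=[2.7666 -2.7666 2.7666]
Step 6: x=[3.8255 4.1745 9.8255] v=[2.0312 -2.0312 2.0312]
Step 7: x=[4.0197 3.9803 10.0197] v=[0.9708 -0.9708 0.9708]
Max displacement = 2.0197

Answer: 2.0197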